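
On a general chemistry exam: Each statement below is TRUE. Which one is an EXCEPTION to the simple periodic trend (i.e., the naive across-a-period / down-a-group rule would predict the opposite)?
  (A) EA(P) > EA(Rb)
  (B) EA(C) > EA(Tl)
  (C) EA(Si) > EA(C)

(C)

The general trend: electron affinity increases across a period and decreases down a group.
(A) P (period 3, group 15) vs Rb (period 5, group 1): the stated order agrees with the simple trend.
(B) C (period 2, group 14) vs Tl (period 6, group 13): the stated order agrees with the simple trend.
(C) Si (period 3, group 14) vs C (period 2, group 14): the stated order contradicts the simple trend.
The exception is (C): Si's larger, more diffuse 3p orbitals accept an added electron slightly more readily than C's compact 2p.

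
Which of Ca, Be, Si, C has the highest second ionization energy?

After 1 electron has been removed, what remains? Ca⁺ still has 1 valence electron; Be⁺ still has 1 valence electron; Si⁺ still has 3 valence electrons; C⁺ still has 3 valence electrons.
All are still removing valence electrons, so compare the +1 ions as you would atoms: IE_2 generally rises across a period (higher Z_eff) and falls down a group (larger shell), subject to the usual subshell exceptions.
Valence configurations: Ca⁺ [Ar]4s¹, Be⁺ [He]2s¹, Si⁺ [Ne]3s²3p¹, C⁺ [He]2s²2p¹.
Tabulated IE_2 (kJ/mol): Ca 1145, Be 1757, Si 1577, C 2353.
Putting it together, IE_2: Ca < Si < Be < C.

C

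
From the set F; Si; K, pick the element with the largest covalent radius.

K

F is in period 2, group 17; Si is in period 3, group 14; K is in period 4, group 1.
Atomic radius shrinks across a period as nuclear charge pulls the same shell inward, and grows down a group as new shells are added.
These span different periods and groups, so the two trends combine.
Si > F: relative to F, both the across-period and down-group shifts push Si's atomic radius up.
K > Si: both effects reinforce here, so K is clearly the larger of the two.
Tabulated atomic radius (pm): F 64, Si 116, K 196.
The largest covalent radius among these belongs to K.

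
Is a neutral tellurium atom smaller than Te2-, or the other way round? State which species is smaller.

Te

Forming Te2- adds 2 electrons to Te. More electron–electron repulsion in the same shell, with unchanged nuclear charge, lets the cloud expand.
An anion is larger than its parent atom: Te2- > Te.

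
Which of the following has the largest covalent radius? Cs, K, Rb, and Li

Li is in period 2, group 1; K is in period 4, group 1; Rb is in period 5, group 1; Cs is in period 6, group 1.
Across a period the added protons contract the valence shell; down a group each new principal shell makes the atom larger.
All are in group 1, so atomic radius increases down the group.
The largest covalent radius among these belongs to Cs.

Cs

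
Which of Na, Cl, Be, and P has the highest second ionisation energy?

Na

IE_2 is the cost of taking one more electron from the +1 cation: Na⁺ is the bare [Ne] core; Cl⁺ still has 6 valence electrons; Be⁺ still has 1 valence electron; P⁺ still has 4 valence electrons.
Pulling an electron out of a noble-gas core costs far more than removing a remaining valence electron, so Na sits at the high end of IE_2.
Valence configurations: Cl⁺ [Ne]3s²3p⁴, Be⁺ [He]2s¹, P⁺ [Ne]3s²3p².
The numbers (kJ/mol): Na 4562, Cl 2298, Be 1757, P 1907.
So the second ionization energies run Be < P < Cl < Na.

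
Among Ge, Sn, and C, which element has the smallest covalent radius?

C

Atomic radius shrinks across a period as nuclear charge pulls the same shell inward, and grows down a group as new shells are added.
All are in group 14, so atomic radius increases down the group.
The smallest covalent radius among these belongs to C.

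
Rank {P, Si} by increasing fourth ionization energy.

The fourth ionization energy removes an electron from the +3 ion. For each element: P³⁺ still has 2 valence electrons; Si³⁺ still has 1 valence electron.
All are still removing valence electrons, so compare the +3 ions as you would atoms: IE_4 generally rises across a period (higher Z_eff) and falls down a group (larger shell), subject to the usual subshell exceptions.
Valence configurations: P³⁺ [Ne]3s², Si³⁺ [Ne]3s¹.
Tabulated IE_4 (kJ/mol): P 4964, Si 4356.
Hence IE_4: Si < P.

Si < P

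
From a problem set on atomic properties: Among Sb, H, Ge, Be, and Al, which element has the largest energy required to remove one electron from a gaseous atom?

H is in period 1, group 1; Be is in period 2, group 2; Al is in period 3, group 13; Ge is in period 4, group 14; Sb is in period 5, group 15.
IE₁ increases left→right with effective nuclear charge and decreases top→bottom as the valence shell moves farther out.
These sit on a diagonal, where the across-period and down-group effects partly cancel.
Ge > Al: the two effects oppose for this pair; the across-period effect wins (762 vs 578 kJ/mol).
Sb > Ge: period and group pull opposite ways; the across-period shift dominates (831 vs 762 kJ/mol).
Be > Sb: period and group pull opposite ways; the down-group shift dominates (900 vs 831 kJ/mol).
H > Be: the two effects oppose for this pair; the down-group effect wins (1312 vs 900 kJ/mol).
Approximate values (kJ/mol): H 1312, Be 900, Al 578, Ge 762, Sb 831.
The largest energy required to remove one electron from a gaseous atom among these belongs to H.

H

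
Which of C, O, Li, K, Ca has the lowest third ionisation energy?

K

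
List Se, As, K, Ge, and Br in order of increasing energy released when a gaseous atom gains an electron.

K is in period 4, group 1; Ge is in period 4, group 14; As is in period 4, group 15; Se is in period 4, group 16; Br is in period 4, group 17.
Atoms with high Z_eff and room in the valence shell (especially the halogens) have the most exothermic electron affinities.
All lie in period 4; the across-period trend (electron affinity increases left to right) applies, with the exception below.
Note the exception: Ge has a higher electron affinity than As, contrary to the simple trend — adding an electron to As's half-filled 4p³ is unfavourable, so Ge (4p²) has the more exothermic EA.
Approximate values (kJ/mol): K 48, Ge 119, As 78, Se 195, Br 325.
So from lowest to highest: K < As < Ge < Se < Br.

K < As < Ge < Se < Br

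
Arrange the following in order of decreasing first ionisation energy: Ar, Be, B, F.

F, Ar, Be, B

Be is in period 2, group 2; B is in period 2, group 13; F is in period 2, group 17; Ar is in period 3, group 18.
Across a period the outer electron is held more tightly (higher IE₁); down a group it sits in a higher shell, more shielded, and comes off more easily.
Neither a single period nor a single group — weigh both effects.
Be > B: this pair runs against the simple trend — see the exception note.
Ar > Be: period and group pull opposite ways; the across-period shift dominates (1521 vs 900 kJ/mol).
F > Ar: the two effects oppose for this pair; the down-group effect wins (1681 vs 1521 kJ/mol).
Note the exception: Be has a higher first ionization energy than B, contrary to the simple trend — removing B's lone 2p electron is easier than breaking Be's filled 2s².
Tabulated first ionization energy (kJ/mol): Be 900, B 801, F 1681, Ar 1521.
So from highest to lowest: F > Ar > Be > B.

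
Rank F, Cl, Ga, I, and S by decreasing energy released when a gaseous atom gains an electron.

F is in period 2, group 17; S is in period 3, group 16; Cl is in period 3, group 17; Ga is in period 4, group 13; I is in period 5, group 17.
Electron affinity generally becomes more exothermic across a period toward the halogens and less exothermic down a group.
Neither a single period nor a single group — weigh both effects.
S > Ga: relative to Ga, both the across-period and down-group shifts push S's electron affinity up.
I > S: period and group pull opposite ways; the across-period shift dominates (295 vs 200 kJ/mol).
F > I: they share group 17; the group trend gives F the larger value.
Cl > F: this pair runs against the simple trend — see the exception note.
Note the exception: Cl has a higher electron affinity than F, contrary to the simple trend — F's small 2p subshell makes the incoming electron feel strong e⁻–e⁻ repulsion, so Cl actually releases more energy on gaining an electron.
Tabulated electron affinity (kJ/mol): F 328, S 200, Cl 349, Ga 29, I 295.
So from highest to lowest: Cl > F > I > S > Ga.

Cl > F > I > S > Ga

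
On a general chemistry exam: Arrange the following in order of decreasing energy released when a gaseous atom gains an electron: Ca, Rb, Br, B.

Br > Rb > B > Ca

B is in period 2, group 13; Ca is in period 4, group 2; Br is in period 4, group 17; Rb is in period 5, group 1.
EA tends to increase across a period and decrease down a group, though the pattern is less regular than for IE or radius.
These span different periods and groups, so the two trends combine.
B > Ca: relative to Ca, both the across-period and down-group shifts push B's electron affinity up.
Rb > B: this pair runs against the simple trend — see the exception note.
Br > Rb: relative to Rb, both the across-period and down-group shifts push Br's electron affinity up.
Note the exception: Rb has a higher electron affinity than B, contrary to the simple trend — B's ns²np¹ configuration gives only a small electron affinity — the sparsely filled np subshell binds an added electron weakly.
Note the exception: Rb has a higher electron affinity than Ca, contrary to the simple trend — adding an electron to Ca (ns²) has to open a new, higher-energy np subshell, which is unfavourable.
Approximate values (kJ/mol): B 27, Ca 2, Br 325, Rb 47.
So from highest to lowest: Br > Rb > B > Ca.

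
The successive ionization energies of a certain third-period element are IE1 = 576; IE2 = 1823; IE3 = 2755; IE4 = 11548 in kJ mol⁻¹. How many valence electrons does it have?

Look for the largest jump between consecutive ionization energies: IE4/IE3 ≈ 4.2, far larger than any earlier ratio.
That jump marks the point where a core electron is being removed. So the atom has 3 valence electrons.

3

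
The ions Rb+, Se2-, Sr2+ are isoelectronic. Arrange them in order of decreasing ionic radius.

Se2-, Rb+, Sr2+

All of these have 36 electrons, so size is governed by nuclear charge alone: the more protons, the stronger the pull on the same electron cloud, and the smaller the ion.
Nuclear charges: Sr2+ (Z=38), Rb+ (Z=37), Se2- (Z=34).
Largest to smallest: Se2- > Rb+ > Sr2+.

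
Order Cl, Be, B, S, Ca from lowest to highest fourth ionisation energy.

S < Cl < Ca < Be < B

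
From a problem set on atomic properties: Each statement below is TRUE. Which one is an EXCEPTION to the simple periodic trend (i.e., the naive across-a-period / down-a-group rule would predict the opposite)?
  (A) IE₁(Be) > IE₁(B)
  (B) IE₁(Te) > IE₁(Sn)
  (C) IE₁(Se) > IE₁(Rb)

(A)

The general trend: first ionization energy increases across a period and decreases down a group.
(A) Be (period 2, group 2) vs B (period 2, group 13): the stated order contradicts the simple trend.
(B) Te (period 5, group 16) vs Sn (period 5, group 14): the stated order agrees with the simple trend.
(C) Se (period 4, group 16) vs Rb (period 5, group 1): the stated order agrees with the simple trend.
The exception is (A): removing B's lone 2p electron is easier than breaking Be's filled 2s².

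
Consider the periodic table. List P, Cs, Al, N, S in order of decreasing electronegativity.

N, S, P, Al, Cs

EN rises left→right (higher Z_eff, smaller atoms) and falls top→bottom (larger, more shielded atoms).
Neither a single period nor a single group — weigh both effects.
Al > Cs: both effects reinforce here, so Al is clearly the higher of the two.
P > Al: P lies to the right of Al in period 3, so the across-period effect alone puts P higher.
S > P: S lies to the right of P in period 3, so the across-period effect alone puts S higher.
N > S: the two effects oppose for this pair; the down-group effect wins (3.04 vs 2.58).
Approximate values (Pauling): N 3.04, Al 1.61, P 2.19, S 2.58, Cs 0.79.
So from highest to lowest: N > S > P > Al > Cs.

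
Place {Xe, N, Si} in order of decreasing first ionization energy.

First ionization energy rises across a period (greater Z_eff holds electrons more tightly) and falls down a group (valence electrons are farther from the nucleus).
These span different periods and groups, so the two trends combine.
Xe > Si: period and group pull opposite ways; the across-period shift dominates (1170 vs 786 kJ/mol).
N > Xe: period and group pull opposite ways; the down-group shift dominates (1402 vs 1170 kJ/mol).
Tabulated first ionization energy (kJ/mol): N 1402, Si 786, Xe 1170.
So from highest to lowest: N > Xe > Si.

N, Xe, Si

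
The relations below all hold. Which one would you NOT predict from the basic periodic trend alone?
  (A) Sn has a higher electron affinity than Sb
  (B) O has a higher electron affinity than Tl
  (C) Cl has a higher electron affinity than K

(A)

The general trend: electron affinity increases across a period and decreases down a group.
(A) Sn (period 5, group 14) vs Sb (period 5, group 15): the stated order contradicts the simple trend.
(B) O (period 2, group 16) vs Tl (period 6, group 13): the stated order agrees with the simple trend.
(C) Cl (period 3, group 17) vs K (period 4, group 1): the stated order agrees with the simple trend.
The exception is (A): adding an electron to Sb's half-filled 5p³ is unfavourable, so Sn has the more exothermic EA.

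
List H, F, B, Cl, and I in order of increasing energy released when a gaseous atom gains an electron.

B < H < I < F < Cl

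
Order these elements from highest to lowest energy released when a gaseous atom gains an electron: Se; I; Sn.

I > Se > Sn

Se is in period 4, group 16; Sn is in period 5, group 14; I is in period 5, group 17.
Atoms with high Z_eff and room in the valence shell (especially the halogens) have the most exothermic electron affinities.
These span different periods and groups, so the two trends combine.
Se > Sn: both effects reinforce here, so Se is clearly the higher of the two.
I > Se: the two effects oppose for this pair; the across-period effect wins (295 vs 195 kJ/mol).
Approximate values (kJ/mol): Se 195, Sn 107, I 295.
So from highest to lowest: I > Se > Sn.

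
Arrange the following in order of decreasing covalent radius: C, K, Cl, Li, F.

K > Li > Cl > C > F

Moving right in a period, electrons are added to the same shell under a stronger nuclear pull, so atoms get smaller; moving down, a new shell is opened and atoms get larger.
Neither a single period nor a single group — weigh both effects.
C > F: both are in period 2; the period trend gives C the larger value.
Cl > C: period and group pull opposite ways; the down-group shift dominates (99 vs 75 pm).
Li > Cl: period and group pull opposite ways; the across-period shift dominates (133 vs 99 pm).
K > Li: K sits below Li in group 1, so the down-group effect alone puts K larger.
Tabulated atomic radius (pm): Li 133, C 75, F 64, Cl 99, K 196.
So from largest to smallest: K > Li > Cl > C > F.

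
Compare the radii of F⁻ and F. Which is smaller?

Forming F⁻ adds 1 electron to F. More electron–electron repulsion in the same shell, with unchanged nuclear charge, lets the cloud expand.
An anion is larger than its parent atom: F⁻ > F.

F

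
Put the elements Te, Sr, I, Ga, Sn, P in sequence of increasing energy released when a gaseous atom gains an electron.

Sr < Ga < P < Sn < Te < I

P is in period 3, group 15; Ga is in period 4, group 13; Sr is in period 5, group 2; Sn is in period 5, group 14; Te is in period 5, group 16; I is in period 5, group 17.
Atoms with high Z_eff and room in the valence shell (especially the halogens) have the most exothermic electron affinities.
Neither a single period nor a single group — weigh both effects.
Ga > Sr: both effects reinforce here, so Ga is clearly the higher of the two.
P > Ga: relative to Ga, both the across-period and down-group shifts push P's electron affinity up.
Sn > P: this pair runs against the simple trend — see the exception note.
Te > Sn: Te lies to the right of Sn in period 5, so the across-period effect alone puts Te higher.
I > Te: both are in period 5; the period trend gives I the larger value.
Note the exception: Sn has a higher electron affinity than P, contrary to the simple trend — adding an electron to P's half-filled np³ subshell costs electron-pairing energy.
For reference (kJ/mol): P 72, Ga 29, Sr 5, Sn 107, Te 190, I 295.
So from lowest to highest: Sr < Ga < P < Sn < Te < I.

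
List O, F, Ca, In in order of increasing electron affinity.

Ca, In, O, F

O is in period 2, group 16; F is in period 2, group 17; Ca is in period 4, group 2; In is in period 5, group 13.
Adding an electron releases more energy for atoms nearer the top right (short of the noble gases).
These span different periods and groups, so the two trends combine.
In > Ca: period and group pull opposite ways; the across-period shift dominates (29 vs 2 kJ/mol).
O > In: both effects reinforce here, so O is clearly the higher of the two.
F > O: F lies to the right of O in period 2, so the across-period effect alone puts F higher.
For reference (kJ/mol): O 141, F 328, Ca 2, In 29.
So from lowest to highest: Ca < In < O < F.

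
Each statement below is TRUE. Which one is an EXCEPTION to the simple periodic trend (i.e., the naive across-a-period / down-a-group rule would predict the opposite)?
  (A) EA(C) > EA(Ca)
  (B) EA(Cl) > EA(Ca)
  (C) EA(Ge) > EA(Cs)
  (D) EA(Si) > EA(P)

The general trend: electron affinity increases across a period and decreases down a group.
(A) C (period 2, group 14) vs Ca (period 4, group 2): the stated order agrees with the simple trend.
(B) Cl (period 3, group 17) vs Ca (period 4, group 2): the stated order agrees with the simple trend.
(C) Ge (period 4, group 14) vs Cs (period 6, group 1): the stated order agrees with the simple trend.
(D) Si (period 3, group 14) vs P (period 3, group 15): the stated order contradicts the simple trend.
The exception is (D): adding an electron to P's half-filled 3p³ is unfavourable, so Si (3p²) has the more exothermic EA.

(D)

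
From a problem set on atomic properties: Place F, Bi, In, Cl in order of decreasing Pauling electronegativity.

F > Cl > Bi > In

F is in period 2, group 17; Cl is in period 3, group 17; In is in period 5, group 13; Bi is in period 6, group 15.
Smaller atoms with higher effective nuclear charge are more electronegative.
Neither a single period nor a single group — weigh both effects.
Bi > In: period and group pull opposite ways; the across-period shift dominates (2.02 vs 1.78).
Cl > Bi: relative to Bi, both the across-period and down-group shifts push Cl's electronegativity up.
F > Cl: F sits above Cl in group 17, so the down-group effect alone puts F higher.
Approximate values (Pauling): F 3.98, Cl 3.16, In 1.78, Bi 2.02.
So from highest to lowest: F > Cl > Bi > In.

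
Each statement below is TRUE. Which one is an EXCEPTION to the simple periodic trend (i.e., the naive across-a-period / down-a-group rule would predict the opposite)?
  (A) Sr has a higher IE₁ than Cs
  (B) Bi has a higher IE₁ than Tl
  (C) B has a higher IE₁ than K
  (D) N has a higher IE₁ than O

The general trend: IE₁ increases across a period and decreases down a group.
(A) Sr (period 5, group 2) vs Cs (period 6, group 1): the stated order agrees with the simple trend.
(B) Bi (period 6, group 15) vs Tl (period 6, group 13): the stated order agrees with the simple trend.
(C) B (period 2, group 13) vs K (period 4, group 1): the stated order agrees with the simple trend.
(D) N (period 2, group 15) vs O (period 2, group 16): the stated order contradicts the simple trend.
The exception is (D): pairing an electron in O's 2p⁴ costs repulsion energy, so O ionizes more easily than half-filled N (2p³).

(D)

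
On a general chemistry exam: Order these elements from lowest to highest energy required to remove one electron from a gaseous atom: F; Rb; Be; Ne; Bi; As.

Be is in period 2, group 2; F is in period 2, group 17; Ne is in period 2, group 18; As is in period 4, group 15; Rb is in period 5, group 1; Bi is in period 6, group 15.
Across a period the outer electron is held more tightly (higher IE₁); down a group it sits in a higher shell, more shielded, and comes off more easily.
These span different periods and groups, so the two trends combine.
Bi > Rb: the two effects oppose for this pair; the across-period effect wins (703 vs 403 kJ/mol).
Be > Bi: period and group pull opposite ways; the down-group shift dominates (900 vs 703 kJ/mol).
As > Be: the two effects oppose for this pair; the across-period effect wins (947 vs 900 kJ/mol).
F > As: relative to As, both the across-period and down-group shifts push F's first ionization energy up.
Ne > F: both are in period 2; the period trend gives Ne the larger value.
Approximate values (kJ/mol): Be 900, F 1681, Ne 2081, As 947, Rb 403, Bi 703.
So from lowest to highest: Rb < Bi < Be < As < F < Ne.

Rb, Bi, Be, As, F, Ne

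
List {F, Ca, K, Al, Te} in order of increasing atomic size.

Moving right in a period, electrons are added to the same shell under a stronger nuclear pull, so atoms get smaller; moving down, a new shell is opened and atoms get larger.
These span different periods and groups, so the two trends combine.
Al > F: both effects reinforce here, so Al is clearly the larger of the two.
Te > Al: period and group pull opposite ways; the down-group shift dominates (136 vs 126 pm).
Ca > Te: period and group pull opposite ways; the across-period shift dominates (171 vs 136 pm).
K > Ca: K lies to the left of Ca in period 4, so the across-period effect alone puts K larger.
For reference (pm): F 64, Al 126, K 196, Ca 171, Te 136.
So from smallest to largest: F < Al < Te < Ca < K.

F, Al, Te, Ca, K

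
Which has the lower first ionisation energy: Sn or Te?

Sn

Sn is in period 5, group 14; Te is in period 5, group 16.
Across a period the outer electron is held more tightly (higher IE₁); down a group it sits in a higher shell, more shielded, and comes off more easily.
All lie in period 5, so first ionization energy increases left to right.
So Sn has the lower first ionisation energy (Sn < Te).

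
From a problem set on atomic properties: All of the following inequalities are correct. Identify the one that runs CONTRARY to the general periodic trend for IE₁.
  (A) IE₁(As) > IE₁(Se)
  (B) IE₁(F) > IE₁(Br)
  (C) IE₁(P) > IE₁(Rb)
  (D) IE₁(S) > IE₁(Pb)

(A)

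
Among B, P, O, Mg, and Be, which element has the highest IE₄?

B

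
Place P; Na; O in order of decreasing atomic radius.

Na > P > O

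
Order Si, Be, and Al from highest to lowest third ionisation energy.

After 2 electrons have been removed, what remains? Si²⁺ still has 2 valence electrons; Be²⁺ is the bare [He] core; Al²⁺ still has 1 valence electron.
Pulling an electron out of a noble-gas core costs far more than removing a remaining valence electron, so Be sits at the high end of IE_3.
Valence configurations: Si²⁺ [Ne]3s², Al²⁺ [Ne]3s¹.
Tabulated IE_3 (kJ/mol): Si 3232, Be 14849, Al 2745.
So the third ionization energies run Al < Si < Be.

Be > Si > Al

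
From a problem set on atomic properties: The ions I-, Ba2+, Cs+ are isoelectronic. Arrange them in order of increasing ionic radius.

All of these have 54 electrons, so size is governed by nuclear charge alone: the more protons, the stronger the pull on the same electron cloud, and the smaller the ion.
Nuclear charges: Ba2+ (Z=56), Cs+ (Z=55), I- (Z=53).
Smallest to largest: Ba2+ < Cs+ < I-.

Ba2+ < Cs+ < I-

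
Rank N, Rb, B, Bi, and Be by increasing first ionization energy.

Rb < Bi < B < Be < N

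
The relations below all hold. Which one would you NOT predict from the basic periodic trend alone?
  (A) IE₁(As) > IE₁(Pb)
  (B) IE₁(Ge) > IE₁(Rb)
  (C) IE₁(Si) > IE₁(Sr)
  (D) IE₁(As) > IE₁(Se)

The general trend: first ionization energy increases across a period and decreases down a group.
(A) As (period 4, group 15) vs Pb (period 6, group 14): the stated order agrees with the simple trend.
(B) Ge (period 4, group 14) vs Rb (period 5, group 1): the stated order agrees with the simple trend.
(C) Si (period 3, group 14) vs Sr (period 5, group 2): the stated order agrees with the simple trend.
(D) As (period 4, group 15) vs Se (period 4, group 16): the stated order contradicts the simple trend.
The exception is (D): Se (4p⁴) ionizes more easily than half-filled As (4p³).

(D)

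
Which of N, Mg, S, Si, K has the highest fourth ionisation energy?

Mg

IE_4 is the cost of taking one more electron from the +3 cation: N³⁺ still has 2 valence electrons; Mg³⁺ is already 1 electron into the core; S³⁺ still has 3 valence electrons; Si³⁺ still has 1 valence electron; K³⁺ is already 2 electrons into the core.
Usually core removal costs more than valence removal, but here the competition is close: a tightly held n=2 valence electron can cost more to remove than an n=3 core electron, so the actual values have to decide it.
Valence configurations: N³⁺ [He]2s², S³⁺ [Ne]3s²3p¹, Si³⁺ [Ne]3s¹.
Approximate IE_4 values (kJ/mol): N 7475, Mg 10543, S 4556, Si 4356, K 5877.
So the fourth ionization energies run Si < S < K < N < Mg.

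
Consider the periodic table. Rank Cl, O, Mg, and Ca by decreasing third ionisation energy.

Mg, O, Ca, Cl

After 2 electrons have been removed, what remains? Cl²⁺ still has 5 valence electrons; O²⁺ still has 4 valence electrons; Mg²⁺ is the bare [Ne] core; Ca²⁺ is the bare [Ar] core.
Usually core removal costs more than valence removal, but here the competition is close: a tightly held n=2 valence electron can cost more to remove than an n=3 core electron, so the actual values have to decide it.
Valence configurations: Cl²⁺ [Ne]3s²3p³, O²⁺ [He]2s²2p².
Tabulated IE_3 (kJ/mol): Cl 3822, O 5300, Mg 7733, Ca 4912.
Putting it together, IE_3: Cl < Ca < O < Mg.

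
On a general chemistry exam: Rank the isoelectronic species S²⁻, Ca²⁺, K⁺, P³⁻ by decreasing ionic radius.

P³⁻ > S²⁻ > K⁺ > Ca²⁺

All of these have 18 electrons, so size is governed by nuclear charge alone: the more protons, the stronger the pull on the same electron cloud, and the smaller the ion.
Nuclear charges: Ca²⁺ (Z=20), K⁺ (Z=19), S²⁻ (Z=16), P³⁻ (Z=15).
Largest to smallest: P³⁻ > S²⁻ > K⁺ > Ca²⁺.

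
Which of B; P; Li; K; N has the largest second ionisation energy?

After 1 electron has been removed, what remains? B⁺ still has 2 valence electrons; P⁺ still has 4 valence electrons; Li⁺ is the bare [He] core; K⁺ is the bare [Ar] core; N⁺ still has 4 valence electrons.
Pulling an electron out of a noble-gas core costs far more than removing a remaining valence electron, so K and Li sit at the high end of IE_2.
Valence configurations: B⁺ [He]2s², P⁺ [Ne]3s²3p², N⁺ [He]2s²2p².
Tabulated IE_2 (kJ/mol): B 2427, P 1907, Li 7298, K 3052, N 2856.
Hence IE_2: P < B < N < K < Li.

Li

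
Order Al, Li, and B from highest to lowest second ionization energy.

Li > B > Al

Consider each +1 ion: Al⁺ still has 2 valence electrons; Li⁺ is the bare [He] core; B⁺ still has 2 valence electrons.
Pulling an electron out of a noble-gas core costs far more than removing a remaining valence electron, so Li sits at the high end of IE_2.
Valence configurations: Al⁺ [Ne]3s², B⁺ [He]2s².
Tabulated IE_2 (kJ/mol): Al 1817, Li 7298, B 2427.
Hence IE_2: Al < B < Li.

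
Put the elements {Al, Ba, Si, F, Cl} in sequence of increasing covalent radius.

F < Cl < Si < Al < Ba

F is in period 2, group 17; Al is in period 3, group 13; Si is in period 3, group 14; Cl is in period 3, group 17; Ba is in period 6, group 2.
Moving right in a period, electrons are added to the same shell under a stronger nuclear pull, so atoms get smaller; moving down, a new shell is opened and atoms get larger.
Neither a single period nor a single group — weigh both effects.
Cl > F: Cl sits below F in group 17, so the down-group effect alone puts Cl larger.
Si > Cl: Si lies to the left of Cl in period 3, so the across-period effect alone puts Si larger.
Al > Si: both are in period 3; the period trend gives Al the larger value.
Ba > Al: both effects reinforce here, so Ba is clearly the larger of the two.
Approximate values (pm): F 64, Al 126, Si 116, Cl 99, Ba 196.
So from smallest to largest: F < Cl < Si < Al < Ba.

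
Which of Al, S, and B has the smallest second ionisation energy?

The second ionization energy removes an electron from the +1 ion. For each element: Al⁺ still has 2 valence electrons; S⁺ still has 5 valence electrons; B⁺ still has 2 valence electrons.
All are still removing valence electrons, so compare the +1 ions as you would atoms: IE_2 generally rises across a period (higher Z_eff) and falls down a group (larger shell), subject to the usual subshell exceptions.
Valence configurations: Al⁺ [Ne]3s², S⁺ [Ne]3s²3p³, B⁺ [He]2s².
Approximate IE_2 values (kJ/mol): Al 1817, S 2252, B 2427.
Overall IE_2 order: Al < S < B.

Al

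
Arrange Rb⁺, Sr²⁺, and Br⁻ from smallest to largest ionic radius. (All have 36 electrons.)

Sr²⁺ < Rb⁺ < Br⁻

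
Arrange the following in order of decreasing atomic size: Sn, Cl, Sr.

Atomic radius shrinks across a period as nuclear charge pulls the same shell inward, and grows down a group as new shells are added.
Here both period and group differ, so the two effects have to be weighed against each other.
Sn > Cl: relative to Cl, both the across-period and down-group shifts push Sn's atomic radius up.
Sr > Sn: both are in period 5; the period trend gives Sr the larger value.
Tabulated atomic radius (pm): Cl 99, Sr 185, Sn 140.
So from largest to smallest: Sr > Sn > Cl.

Sr > Sn > Cl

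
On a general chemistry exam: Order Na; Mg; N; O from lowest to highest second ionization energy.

Mg, N, O, Na

IE_2 is the cost of taking one more electron from the +1 cation: Na⁺ is the bare [Ne] core; Mg⁺ still has 1 valence electron; N⁺ still has 4 valence electrons; O⁺ still has 5 valence electrons.
Pulling an electron out of a noble-gas core costs far more than removing a remaining valence electron, so Na sits at the high end of IE_2.
Valence configurations: Mg⁺ [Ne]3s¹, N⁺ [He]2s²2p², O⁺ [He]2s²2p³.
Tabulated IE_2 (kJ/mol): Na 4562, Mg 1451, N 2856, O 3388.
Hence IE_2: Mg < N < O < Na.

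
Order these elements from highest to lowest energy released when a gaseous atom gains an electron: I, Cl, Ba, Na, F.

Cl, F, I, Na, Ba

F is in period 2, group 17; Na is in period 3, group 1; Cl is in period 3, group 17; I is in period 5, group 17; Ba is in period 6, group 2.
Adding an electron releases more energy for atoms nearer the top right (short of the noble gases).
These span different periods and groups, so the two trends combine.
Na > Ba: period and group pull opposite ways; the down-group shift dominates (53 vs 14 kJ/mol).
I > Na: period and group pull opposite ways; the across-period shift dominates (295 vs 53 kJ/mol).
F > I: F sits above I in group 17, so the down-group effect alone puts F higher.
Cl > F: this pair runs against the simple trend — see the exception note.
Note the exception: Cl has a higher electron affinity than F, contrary to the simple trend — F's small 2p subshell makes the incoming electron feel strong e⁻–e⁻ repulsion, so Cl actually releases more energy on gaining an electron.
Approximate values (kJ/mol): F 328, Na 53, Cl 349, I 295, Ba 14.
So from highest to lowest: Cl > F > I > Na > Ba.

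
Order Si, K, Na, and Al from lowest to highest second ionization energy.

Consider each +1 ion: Si⁺ still has 3 valence electrons; K⁺ is the bare [Ar] core; Na⁺ is the bare [Ne] core; Al⁺ still has 2 valence electrons.
Core electrons are held far more tightly than valence electrons, so K and Na top the IE_2 order.
Valence configurations: Si⁺ [Ne]3s²3p¹, Al⁺ [Ne]3s².
Si⁺ loses a lone 3p electron whereas Al⁺ must break into a filled 3s² pair, so IE_2(Al) > IE_2(Si) even though Si has the higher nuclear charge.
Approximate IE_2 values (kJ/mol): Si 1577, K 3052, Na 4562, Al 1817.
Putting it together, IE_2: Si < Al < K < Na.

Si < Al < K < Na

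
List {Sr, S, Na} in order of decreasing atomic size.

Moving right in a period, electrons are added to the same shell under a stronger nuclear pull, so atoms get smaller; moving down, a new shell is opened and atoms get larger.
These span different periods and groups, so the two trends combine.
Na > S: both are in period 3; the period trend gives Na the larger value.
Sr > Na: period and group pull opposite ways; the down-group shift dominates (185 vs 155 pm).
Tabulated atomic radius (pm): Na 155, S 103, Sr 185.
So from largest to smallest: Sr > Na > S.

Sr > Na > S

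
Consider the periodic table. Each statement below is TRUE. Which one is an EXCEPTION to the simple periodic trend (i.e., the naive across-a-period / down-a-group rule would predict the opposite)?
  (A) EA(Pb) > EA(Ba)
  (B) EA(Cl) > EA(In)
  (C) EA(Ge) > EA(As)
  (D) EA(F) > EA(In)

(C)

The general trend: electron affinity increases across a period and decreases down a group.
(A) Pb (period 6, group 14) vs Ba (period 6, group 2): the stated order agrees with the simple trend.
(B) Cl (period 3, group 17) vs In (period 5, group 13): the stated order agrees with the simple trend.
(C) Ge (period 4, group 14) vs As (period 4, group 15): the stated order contradicts the simple trend.
(D) F (period 2, group 17) vs In (period 5, group 13): the stated order agrees with the simple trend.
The exception is (C): adding an electron to As's half-filled 4p³ is unfavourable, so Ge (4p²) has the more exothermic EA.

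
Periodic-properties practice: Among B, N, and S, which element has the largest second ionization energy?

Consider each +1 ion: B⁺ still has 2 valence electrons; N⁺ still has 4 valence electrons; S⁺ still has 5 valence electrons.
All are still removing valence electrons, so compare the +1 ions as you would atoms: IE_2 generally rises across a period (higher Z_eff) and falls down a group (larger shell), subject to the usual subshell exceptions.
Valence configurations: B⁺ [He]2s², N⁺ [He]2s²2p², S⁺ [Ne]3s²3p³.
Tabulated IE_2 (kJ/mol): B 2427, N 2856, S 2252.
Overall IE_2 order: S < B < N.

N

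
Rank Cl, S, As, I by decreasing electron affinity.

Cl > I > S > As

Atoms with high Z_eff and room in the valence shell (especially the halogens) have the most exothermic electron affinities.
Neither a single period nor a single group — weigh both effects.
S > As: both effects reinforce here, so S is clearly the higher of the two.
I > S: the two effects oppose for this pair; the across-period effect wins (295 vs 200 kJ/mol).
Cl > I: Cl sits above I in group 17, so the down-group effect alone puts Cl higher.
For reference (kJ/mol): S 200, Cl 349, As 78, I 295.
So from highest to lowest: Cl > I > S > As.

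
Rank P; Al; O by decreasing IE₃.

O > P > Al

After 2 electrons have been removed, what remains? P²⁺ still has 3 valence electrons; Al²⁺ still has 1 valence electron; O²⁺ still has 4 valence electrons.
All are still removing valence electrons, so compare the +2 ions as you would atoms: IE_3 generally rises across a period (higher Z_eff) and falls down a group (larger shell), subject to the usual subshell exceptions.
Valence configurations: P²⁺ [Ne]3s²3p¹, Al²⁺ [Ne]3s¹, O²⁺ [He]2s²2p².
Tabulated IE_3 (kJ/mol): P 2914, Al 2745, O 5300.
Overall IE_3 order: Al < P < O.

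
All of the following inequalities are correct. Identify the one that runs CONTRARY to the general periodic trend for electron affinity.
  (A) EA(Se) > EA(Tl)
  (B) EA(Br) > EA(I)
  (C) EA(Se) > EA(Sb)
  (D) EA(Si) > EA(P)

The general trend: electron affinity increases across a period and decreases down a group.
(A) Se (period 4, group 16) vs Tl (period 6, group 13): the stated order agrees with the simple trend.
(B) Br (period 4, group 17) vs I (period 5, group 17): the stated order agrees with the simple trend.
(C) Se (period 4, group 16) vs Sb (period 5, group 15): the stated order agrees with the simple trend.
(D) Si (period 3, group 14) vs P (period 3, group 15): the stated order contradicts the simple trend.
The exception is (D): adding an electron to P's half-filled 3p³ is unfavourable, so Si (3p²) has the more exothermic EA.

(D)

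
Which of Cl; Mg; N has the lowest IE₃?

Cl

The third ionization energy removes an electron from the +2 ion. For each element: Cl²⁺ still has 5 valence electrons; Mg²⁺ is the bare [Ne] core; N²⁺ still has 3 valence electrons.
Core electrons are held far more tightly than valence electrons, so Mg tops the IE_3 order.
Valence configurations: Cl²⁺ [Ne]3s²3p³, N²⁺ [He]2s²2p¹.
Tabulated IE_3 (kJ/mol): Cl 3822, Mg 7733, N 4578.
Putting it together, IE_3: Cl < N < Mg.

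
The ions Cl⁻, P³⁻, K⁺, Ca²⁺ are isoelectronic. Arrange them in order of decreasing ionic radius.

P³⁻ > Cl⁻ > K⁺ > Ca²⁺

All of these have 18 electrons, so size is governed by nuclear charge alone: the more protons, the stronger the pull on the same electron cloud, and the smaller the ion.
Nuclear charges: Ca²⁺ (Z=20), K⁺ (Z=19), Cl⁻ (Z=17), P³⁻ (Z=15).
Largest to smallest: P³⁻ > Cl⁻ > K⁺ > Ca²⁺.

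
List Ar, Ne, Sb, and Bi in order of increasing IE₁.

Bi < Sb < Ar < Ne

Ne is in period 2, group 18; Ar is in period 3, group 18; Sb is in period 5, group 15; Bi is in period 6, group 15.
Across a period the outer electron is held more tightly (higher IE₁); down a group it sits in a higher shell, more shielded, and comes off more easily.
Neither a single period nor a single group — weigh both effects.
Sb > Bi: they share group 15; the group trend gives Sb the larger value.
Ar > Sb: relative to Sb, both the across-period and down-group shifts push Ar's first ionization energy up.
Ne > Ar: they share group 18; the group trend gives Ne the larger value.
Approximate values (kJ/mol): Ne 2081, Ar 1521, Sb 831, Bi 703.
So from lowest to highest: Bi < Sb < Ar < Ne.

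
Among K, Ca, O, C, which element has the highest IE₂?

O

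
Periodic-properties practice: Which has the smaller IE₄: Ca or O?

The fourth ionization energy removes an electron from the +3 ion. For each element: Ca³⁺ is already 1 electron into the core; O³⁺ still has 3 valence electrons.
Usually core removal costs more than valence removal, but here the competition is close: a tightly held n=2 valence electron can cost more to remove than an n=3 core electron, so the actual values have to decide it.
Approximate IE_4 values (kJ/mol): Ca 6491, O 7469.
Putting it together, IE_4: Ca < O.

Ca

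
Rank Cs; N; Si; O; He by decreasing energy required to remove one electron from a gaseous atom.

He > N > O > Si > Cs

He is in period 1, group 18; N is in period 2, group 15; O is in period 2, group 16; Si is in period 3, group 14; Cs is in period 6, group 1.
IE₁ increases left→right with effective nuclear charge and decreases top→bottom as the valence shell moves farther out.
These span different periods and groups, so the two trends combine.
Si > Cs: both effects reinforce here, so Si is clearly the higher of the two.
O > Si: both effects reinforce here, so O is clearly the higher of the two.
N > O: this pair runs against the simple trend — see the exception note.
He > N: both effects reinforce here, so He is clearly the higher of the two.
Note the exception: N has a higher first ionization energy than O, contrary to the simple trend — pairing an electron in O's 2p⁴ costs repulsion energy, so O ionizes more easily than half-filled N (2p³).
For reference (kJ/mol): He 2372, N 1402, O 1314, Si 786, Cs 376.
So from highest to lowest: He > N > O > Si > Cs.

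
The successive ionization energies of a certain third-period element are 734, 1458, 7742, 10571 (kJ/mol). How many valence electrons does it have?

Look for the largest jump between consecutive ionization energies: IE3/IE2 ≈ 5.3, far larger than any earlier ratio.
That jump marks the point where a core electron is being removed. So the atom has 2 valence electrons.

2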